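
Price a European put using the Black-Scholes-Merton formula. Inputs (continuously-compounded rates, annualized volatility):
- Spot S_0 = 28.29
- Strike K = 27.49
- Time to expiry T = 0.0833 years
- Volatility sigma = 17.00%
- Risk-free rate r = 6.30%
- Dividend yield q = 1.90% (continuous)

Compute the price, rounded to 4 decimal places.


d1 = (ln(S/K) + (r - q + 0.5*sigma^2) * T) / (sigma * sqrt(T)) = 0.68388867
d2 = d1 - sigma * sqrt(T) = 0.63482371
exp(-rT) = 0.99476585; exp(-qT) = 0.99841855
P = K * exp(-rT) * N(-d2) - S_0 * exp(-qT) * N(-d1)
N(-d1) = 0.24702273; N(-d2) = 0.26277170
P = 27.4900 * 0.99476585 * 0.26277170 - 28.2900 * 0.99841855 * 0.24702273 = 0.2086

Answer: Price = 0.2086


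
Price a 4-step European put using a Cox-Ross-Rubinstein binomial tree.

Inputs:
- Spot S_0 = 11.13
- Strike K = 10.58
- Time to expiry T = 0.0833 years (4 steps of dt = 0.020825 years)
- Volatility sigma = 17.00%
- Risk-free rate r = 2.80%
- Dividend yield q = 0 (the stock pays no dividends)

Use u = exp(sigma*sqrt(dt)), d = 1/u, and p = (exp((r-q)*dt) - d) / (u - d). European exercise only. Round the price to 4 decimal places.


Answer: Price = V(0,0) = 0.0292

Derivation:
dt = T/N = 0.020825
u = exp(sigma*sqrt(dt)) = 1.024836; d = 1/u = 0.975766
p = (exp((r-q)*dt) - d) / (u - d) = 0.505754
Discount per step: exp(-r*dt) = 0.999417
Stock lattice S(k, i) with i counting down-moves:
  k=0: S(0,0) = 11.1300
  k=1: S(1,0) = 11.4064; S(1,1) = 10.8603
  k=2: S(2,0) = 11.6897; S(2,1) = 11.1300; S(2,2) = 10.5971
  k=3: S(3,0) = 11.9800; S(3,1) = 11.4064; S(3,2) = 10.8603; S(3,3) = 10.3403
  k=4: S(4,0) = 12.2776; S(4,1) = 11.6897; S(4,2) = 11.1300; S(4,3) = 10.5971; S(4,4) = 10.0897
Terminal payoffs V(N, i) = max(K - S_T, 0):
  V(4,0) = 0.000000; V(4,1) = 0.000000; V(4,2) = 0.000000; V(4,3) = 0.000000; V(4,4) = 0.490309
Backward induction: V(k, i) = exp(-r*dt) * [p * V(k+1, i) + (1-p) * V(k+1, i+1)].
  V(3,0) = exp(-r*dt) * [p*0.000000 + (1-p)*0.000000] = 0.000000
  V(3,1) = exp(-r*dt) * [p*0.000000 + (1-p)*0.000000] = 0.000000
  V(3,2) = exp(-r*dt) * [p*0.000000 + (1-p)*0.000000] = 0.000000
  V(3,3) = exp(-r*dt) * [p*0.000000 + (1-p)*0.490309] = 0.242192
  V(2,0) = exp(-r*dt) * [p*0.000000 + (1-p)*0.000000] = 0.000000
  V(2,1) = exp(-r*dt) * [p*0.000000 + (1-p)*0.000000] = 0.000000
  V(2,2) = exp(-r*dt) * [p*0.000000 + (1-p)*0.242192] = 0.119633
  V(1,0) = exp(-r*dt) * [p*0.000000 + (1-p)*0.000000] = 0.000000
  V(1,1) = exp(-r*dt) * [p*0.000000 + (1-p)*0.119633] = 0.059094
  V(0,0) = exp(-r*dt) * [p*0.000000 + (1-p)*0.059094] = 0.029190


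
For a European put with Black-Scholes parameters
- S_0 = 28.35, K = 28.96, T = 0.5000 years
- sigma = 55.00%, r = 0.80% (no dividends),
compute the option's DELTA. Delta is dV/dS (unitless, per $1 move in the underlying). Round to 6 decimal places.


d1 = 0.1500003939; d2 = -0.2389083357
phi(d1) = 0.3944793076; exp(-qT) = 1.0000000000; exp(-rT) = 0.9960079893
N(-d1) = 0.4403821522
Delta = -exp(-qT) * N(-d1) = -1.0000000000 * 0.4403821522 = -0.440382

Answer: Delta = -0.440382


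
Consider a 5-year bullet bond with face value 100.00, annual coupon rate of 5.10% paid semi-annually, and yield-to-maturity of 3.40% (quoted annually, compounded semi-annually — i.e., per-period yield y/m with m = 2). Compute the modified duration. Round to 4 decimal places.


Coupon per period c = face * coupon_rate / m = 2.550000
Periods per year m = 2; per-period yield y/m = 0.017000
Number of cashflows N = 10
Cashflows (t years, CF_t, discount factor 1/(1+y/m)^(m*t), PV):
  t = 0.5000: CF_t = 2.550000, DF = 0.983284, PV = 2.507375
  t = 1.0000: CF_t = 2.550000, DF = 0.966848, PV = 2.465462
  t = 1.5000: CF_t = 2.550000, DF = 0.950686, PV = 2.424250
  t = 2.0000: CF_t = 2.550000, DF = 0.934795, PV = 2.383726
  t = 2.5000: CF_t = 2.550000, DF = 0.919169, PV = 2.343880
  t = 3.0000: CF_t = 2.550000, DF = 0.903804, PV = 2.304700
  t = 3.5000: CF_t = 2.550000, DF = 0.888696, PV = 2.266175
  t = 4.0000: CF_t = 2.550000, DF = 0.873841, PV = 2.228294
  t = 4.5000: CF_t = 2.550000, DF = 0.859234, PV = 2.191047
  t = 5.0000: CF_t = 102.550000, DF = 0.844871, PV = 86.641535
Price P = sum_t PV_t = 107.756443
First compute Macaulay numerator sum_t t * PV_t:
  t * PV_t at t = 0.5000: 1.253687
  t * PV_t at t = 1.0000: 2.465462
  t * PV_t at t = 1.5000: 3.636374
  t * PV_t at t = 2.0000: 4.767452
  t * PV_t at t = 2.5000: 5.859701
  t * PV_t at t = 3.0000: 6.914101
  t * PV_t at t = 3.5000: 7.931614
  t * PV_t at t = 4.0000: 8.913177
  t * PV_t at t = 4.5000: 9.859709
  t * PV_t at t = 5.0000: 433.207673
Macaulay duration D = 484.808950 / 107.756443 = 4.499118
Modified duration = D / (1 + y/m) = 4.499118 / (1 + 0.017000) = 4.423911

Answer: Modified duration = 4.4239


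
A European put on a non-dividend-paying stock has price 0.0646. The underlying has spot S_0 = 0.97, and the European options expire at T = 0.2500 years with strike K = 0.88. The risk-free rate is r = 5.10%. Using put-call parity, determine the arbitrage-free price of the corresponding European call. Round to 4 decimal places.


Answer: Call price = 0.1657

Derivation:
Put-call parity: C - P = S_0 * exp(-qT) - K * exp(-rT).
S_0 * exp(-qT) = 0.9700 * 1.00000000 = 0.97000000
K * exp(-rT) = 0.8800 * 0.98733094 = 0.86885122
C = P + S*exp(-qT) - K*exp(-rT)
C = 0.0646 + 0.97000000 - 0.86885122 = 0.1657


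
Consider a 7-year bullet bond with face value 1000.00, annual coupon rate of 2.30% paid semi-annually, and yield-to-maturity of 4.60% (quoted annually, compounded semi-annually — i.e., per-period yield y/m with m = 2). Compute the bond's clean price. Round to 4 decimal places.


Coupon per period c = face * coupon_rate / m = 11.500000
Periods per year m = 2; per-period yield y/m = 0.023000
Number of cashflows N = 14
Cashflows (t years, CF_t, discount factor 1/(1+y/m)^(m*t), PV):
  t = 0.5000: CF_t = 11.500000, DF = 0.977517, PV = 11.241447
  t = 1.0000: CF_t = 11.500000, DF = 0.955540, PV = 10.988706
  t = 1.5000: CF_t = 11.500000, DF = 0.934056, PV = 10.741649
  t = 2.0000: CF_t = 11.500000, DF = 0.913056, PV = 10.500145
  t = 2.5000: CF_t = 11.500000, DF = 0.892528, PV = 10.264072
  t = 3.0000: CF_t = 11.500000, DF = 0.872461, PV = 10.033306
  t = 3.5000: CF_t = 11.500000, DF = 0.852846, PV = 9.807728
  t = 4.0000: CF_t = 11.500000, DF = 0.833671, PV = 9.587222
  t = 4.5000: CF_t = 11.500000, DF = 0.814928, PV = 9.371673
  t = 5.0000: CF_t = 11.500000, DF = 0.796606, PV = 9.160971
  t = 5.5000: CF_t = 11.500000, DF = 0.778696, PV = 8.955006
  t = 6.0000: CF_t = 11.500000, DF = 0.761189, PV = 8.753671
  t = 6.5000: CF_t = 11.500000, DF = 0.744075, PV = 8.556863
  t = 7.0000: CF_t = 1011.500000, DF = 0.727346, PV = 735.710603
Price P = sum_t PV_t = 863.673061

Answer: Price = 863.6731


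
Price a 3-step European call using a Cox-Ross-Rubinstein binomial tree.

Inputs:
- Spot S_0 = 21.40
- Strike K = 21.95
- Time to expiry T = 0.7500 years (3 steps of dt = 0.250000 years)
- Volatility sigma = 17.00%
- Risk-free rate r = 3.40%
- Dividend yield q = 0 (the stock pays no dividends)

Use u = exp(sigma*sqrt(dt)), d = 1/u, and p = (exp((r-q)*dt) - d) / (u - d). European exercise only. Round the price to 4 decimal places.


dt = T/N = 0.250000
u = exp(sigma*sqrt(dt)) = 1.088717; d = 1/u = 0.918512
p = (exp((r-q)*dt) - d) / (u - d) = 0.528915
Discount per step: exp(-r*dt) = 0.991536
Stock lattice S(k, i) with i counting down-moves:
  k=0: S(0,0) = 21.4000
  k=1: S(1,0) = 23.2985; S(1,1) = 19.6562
  k=2: S(2,0) = 25.3655; S(2,1) = 21.4000; S(2,2) = 18.0544
  k=3: S(3,0) = 27.6159; S(3,1) = 23.2985; S(3,2) = 19.6562; S(3,3) = 16.5832
Terminal payoffs V(N, i) = max(S_T - K, 0):
  V(3,0) = 5.665879; V(3,1) = 1.348545; V(3,2) = 0.000000; V(3,3) = 0.000000
Backward induction: V(k, i) = exp(-r*dt) * [p * V(k+1, i) + (1-p) * V(k+1, i+1)].
  V(2,0) = exp(-r*dt) * [p*5.665879 + (1-p)*1.348545] = 3.601308
  V(2,1) = exp(-r*dt) * [p*1.348545 + (1-p)*0.000000] = 0.707229
  V(2,2) = exp(-r*dt) * [p*0.000000 + (1-p)*0.000000] = 0.000000
  V(1,0) = exp(-r*dt) * [p*3.601308 + (1-p)*0.707229] = 2.219010
  V(1,1) = exp(-r*dt) * [p*0.707229 + (1-p)*0.000000] = 0.370898
  V(0,0) = exp(-r*dt) * [p*2.219010 + (1-p)*0.370898] = 1.336981

Answer: Price = V(0,0) = 1.3370


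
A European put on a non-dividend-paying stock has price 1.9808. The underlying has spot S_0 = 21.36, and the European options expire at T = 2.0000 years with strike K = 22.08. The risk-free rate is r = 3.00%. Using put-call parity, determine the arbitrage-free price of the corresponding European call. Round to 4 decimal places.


Put-call parity: C - P = S_0 * exp(-qT) - K * exp(-rT).
S_0 * exp(-qT) = 21.3600 * 1.00000000 = 21.36000000
K * exp(-rT) = 22.0800 * 0.94176453 = 20.79416090
C = P + S*exp(-qT) - K*exp(-rT)
C = 1.9808 + 21.36000000 - 20.79416090 = 2.5466

Answer: Call price = 2.5466


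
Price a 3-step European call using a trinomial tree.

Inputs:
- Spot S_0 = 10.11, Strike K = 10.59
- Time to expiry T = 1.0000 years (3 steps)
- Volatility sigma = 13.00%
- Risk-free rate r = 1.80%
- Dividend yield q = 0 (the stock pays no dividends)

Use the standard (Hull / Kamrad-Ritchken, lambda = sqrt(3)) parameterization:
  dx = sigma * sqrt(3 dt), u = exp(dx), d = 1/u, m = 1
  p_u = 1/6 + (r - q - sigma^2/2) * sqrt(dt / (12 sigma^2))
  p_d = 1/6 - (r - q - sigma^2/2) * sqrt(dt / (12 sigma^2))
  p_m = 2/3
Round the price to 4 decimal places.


Answer: Price = V(0,0) = 0.4128

Derivation:
dt = T/N = 0.333333; dx = sigma*sqrt(3*dt) = 0.130000
u = exp(dx) = 1.138828; d = 1/u = 0.878095
p_u = 0.178910, p_m = 0.666667, p_d = 0.154423
Discount per step: exp(-r*dt) = 0.994018
Stock lattice S(k, j) with j the centered position index:
  k=0: S(0,+0) = 10.1100
  k=1: S(1,-1) = 8.8775; S(1,+0) = 10.1100; S(1,+1) = 11.5136
  k=2: S(2,-2) = 7.7953; S(2,-1) = 8.8775; S(2,+0) = 10.1100; S(2,+1) = 11.5136; S(2,+2) = 13.1120
  k=3: S(3,-3) = 6.8450; S(3,-2) = 7.7953; S(3,-1) = 8.8775; S(3,+0) = 10.1100; S(3,+1) = 11.5136; S(3,+2) = 13.1120; S(3,+3) = 14.9323
Terminal payoffs V(N, j) = max(S_T - K, 0):
  V(3,-3) = 0.000000; V(3,-2) = 0.000000; V(3,-1) = 0.000000; V(3,+0) = 0.000000; V(3,+1) = 0.923555; V(3,+2) = 2.521963; V(3,+3) = 4.342276
Backward induction: V(k, j) = exp(-r*dt) * [p_u * V(k+1, j+1) + p_m * V(k+1, j) + p_d * V(k+1, j-1)]
  V(2,-2) = exp(-r*dt) * [p_u*0.000000 + p_m*0.000000 + p_d*0.000000] = 0.000000
  V(2,-1) = exp(-r*dt) * [p_u*0.000000 + p_m*0.000000 + p_d*0.000000] = 0.000000
  V(2,+0) = exp(-r*dt) * [p_u*0.923555 + p_m*0.000000 + p_d*0.000000] = 0.164245
  V(2,+1) = exp(-r*dt) * [p_u*2.521963 + p_m*0.923555 + p_d*0.000000] = 1.060526
  V(2,+2) = exp(-r*dt) * [p_u*4.342276 + p_m*2.521963 + p_d*0.923555] = 2.585247
  V(1,-1) = exp(-r*dt) * [p_u*0.164245 + p_m*0.000000 + p_d*0.000000] = 0.029209
  V(1,+0) = exp(-r*dt) * [p_u*1.060526 + p_m*0.164245 + p_d*0.000000] = 0.297446
  V(1,+1) = exp(-r*dt) * [p_u*2.585247 + p_m*1.060526 + p_d*0.164245] = 1.187760
  V(0,+0) = exp(-r*dt) * [p_u*1.187760 + p_m*0.297446 + p_d*0.029209] = 0.412826


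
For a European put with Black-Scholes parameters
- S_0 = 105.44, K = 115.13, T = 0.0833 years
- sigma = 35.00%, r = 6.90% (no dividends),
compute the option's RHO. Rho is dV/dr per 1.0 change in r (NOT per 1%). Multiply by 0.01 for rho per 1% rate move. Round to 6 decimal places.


d1 = -0.7629480669; d2 = -0.8639641547
phi(d1) = 0.2982022267; exp(-qT) = 1.0000000000; exp(-rT) = 0.9942687864
N(-d2) = 0.8061962090
Rho = -K*T*exp(-rT)*N(-d2) = -115.1300 * 0.0833 * 0.9942687864 * 0.8061962090 = -7.687375

Answer: Rho = -7.687375


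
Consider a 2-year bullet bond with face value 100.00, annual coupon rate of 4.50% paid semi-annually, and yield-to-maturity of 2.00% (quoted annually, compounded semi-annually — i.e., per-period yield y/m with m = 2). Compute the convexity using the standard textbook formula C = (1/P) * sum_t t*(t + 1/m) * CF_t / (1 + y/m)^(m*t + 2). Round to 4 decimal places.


Answer: Convexity = 4.6948

Derivation:
Coupon per period c = face * coupon_rate / m = 2.250000
Periods per year m = 2; per-period yield y/m = 0.010000
Number of cashflows N = 4
Cashflows (t years, CF_t, discount factor 1/(1+y/m)^(m*t), PV):
  t = 0.5000: CF_t = 2.250000, DF = 0.990099, PV = 2.227723
  t = 1.0000: CF_t = 2.250000, DF = 0.980296, PV = 2.205666
  t = 1.5000: CF_t = 2.250000, DF = 0.970590, PV = 2.183828
  t = 2.0000: CF_t = 102.250000, DF = 0.960980, PV = 98.260240
Price P = sum_t PV_t = 104.877457
Convexity numerator sum_t t*(t + 1/m) * CF_t / (1+y/m)^(m*t + 2):
  t = 0.5000: term = 1.091914
  t = 1.0000: term = 3.243309
  t = 1.5000: term = 6.422393
  t = 2.0000: term = 481.620627
Convexity = (1/P) * sum = 492.378242 / 104.877457 = 4.694796


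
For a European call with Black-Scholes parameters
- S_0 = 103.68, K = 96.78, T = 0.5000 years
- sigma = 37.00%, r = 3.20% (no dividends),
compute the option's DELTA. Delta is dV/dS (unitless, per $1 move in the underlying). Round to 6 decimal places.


Answer: Delta = 0.675517

Derivation:
d1 = 0.4552004538; d2 = 0.1935709447
phi(d1) = 0.3596793785; exp(-qT) = 1.0000000000; exp(-rT) = 0.9841273201
N(d1) = 0.6755174830
Delta = exp(-qT) * N(d1) = 1.0000000000 * 0.6755174830 = 0.675517


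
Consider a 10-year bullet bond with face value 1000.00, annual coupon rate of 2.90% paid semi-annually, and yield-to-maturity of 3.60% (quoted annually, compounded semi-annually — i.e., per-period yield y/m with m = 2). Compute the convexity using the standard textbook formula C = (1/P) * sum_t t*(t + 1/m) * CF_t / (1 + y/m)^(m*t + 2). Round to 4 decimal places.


Answer: Convexity = 84.0486

Derivation:
Coupon per period c = face * coupon_rate / m = 14.500000
Periods per year m = 2; per-period yield y/m = 0.018000
Number of cashflows N = 20
Cashflows (t years, CF_t, discount factor 1/(1+y/m)^(m*t), PV):
  t = 0.5000: CF_t = 14.500000, DF = 0.982318, PV = 14.243615
  t = 1.0000: CF_t = 14.500000, DF = 0.964949, PV = 13.991763
  t = 1.5000: CF_t = 14.500000, DF = 0.947887, PV = 13.744365
  t = 2.0000: CF_t = 14.500000, DF = 0.931127, PV = 13.501341
  t = 2.5000: CF_t = 14.500000, DF = 0.914663, PV = 13.262613
  t = 3.0000: CF_t = 14.500000, DF = 0.898490, PV = 13.028108
  t = 3.5000: CF_t = 14.500000, DF = 0.882603, PV = 12.797748
  t = 4.0000: CF_t = 14.500000, DF = 0.866997, PV = 12.571462
  t = 4.5000: CF_t = 14.500000, DF = 0.851667, PV = 12.349177
  t = 5.0000: CF_t = 14.500000, DF = 0.836608, PV = 12.130822
  t = 5.5000: CF_t = 14.500000, DF = 0.821816, PV = 11.916328
  t = 6.0000: CF_t = 14.500000, DF = 0.807285, PV = 11.705627
  t = 6.5000: CF_t = 14.500000, DF = 0.793010, PV = 11.498651
  t = 7.0000: CF_t = 14.500000, DF = 0.778989, PV = 11.295335
  t = 7.5000: CF_t = 14.500000, DF = 0.765215, PV = 11.095614
  t = 8.0000: CF_t = 14.500000, DF = 0.751684, PV = 10.899424
  t = 8.5000: CF_t = 14.500000, DF = 0.738393, PV = 10.706704
  t = 9.0000: CF_t = 14.500000, DF = 0.725337, PV = 10.517390
  t = 9.5000: CF_t = 14.500000, DF = 0.712512, PV = 10.331425
  t = 10.0000: CF_t = 1014.500000, DF = 0.699914, PV = 710.062360
Price P = sum_t PV_t = 941.649869
Convexity numerator sum_t t*(t + 1/m) * CF_t / (1+y/m)^(m*t + 2):
  t = 0.5000: term = 6.872182
  t = 1.0000: term = 20.252011
  t = 1.5000: term = 39.787840
  t = 2.0000: term = 65.140538
  t = 2.5000: term = 95.983110
  t = 3.0000: term = 132.000348
  t = 3.5000: term = 172.888472
  t = 4.0000: term = 218.354792
  t = 4.5000: term = 268.117377
  t = 5.0000: term = 321.904731
  t = 5.5000: term = 379.455479
  t = 6.0000: term = 440.518059
  t = 6.5000: term = 504.850428
  t = 7.0000: term = 572.219769
  t = 7.5000: term = 642.402210
  t = 8.0000: term = 715.182553
  t = 8.5000: term = 790.354000
  t = 9.0000: term = 867.717901
  t = 9.5000: term = 947.083498
  t = 10.0000: term = 71943.280060
Convexity = (1/P) * sum = 79144.365359 / 941.649869 = 84.048613


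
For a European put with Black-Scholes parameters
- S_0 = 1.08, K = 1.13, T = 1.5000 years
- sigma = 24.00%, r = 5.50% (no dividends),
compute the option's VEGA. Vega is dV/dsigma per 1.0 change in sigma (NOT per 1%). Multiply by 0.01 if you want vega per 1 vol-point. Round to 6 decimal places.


Answer: Vega = 0.508295

Derivation:
d1 = 0.2736740330; d2 = -0.0202647361
phi(d1) = 0.3842786758; exp(-qT) = 1.0000000000; exp(-rT) = 0.9208114379
Vega = S * exp(-qT) * phi(d1) * sqrt(T) = 1.0800 * 1.0000000000 * 0.3842786758 * 1.2247448714 = 0.508295


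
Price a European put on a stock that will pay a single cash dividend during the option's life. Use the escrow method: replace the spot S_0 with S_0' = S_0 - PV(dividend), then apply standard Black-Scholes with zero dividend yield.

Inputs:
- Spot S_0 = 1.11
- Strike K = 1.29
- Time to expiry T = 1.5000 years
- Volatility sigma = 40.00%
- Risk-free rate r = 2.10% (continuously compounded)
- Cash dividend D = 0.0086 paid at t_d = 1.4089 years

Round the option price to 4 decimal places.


Answer: Price = 0.3091

Derivation:
PV(D) = D * exp(-r * t_d) = 0.0086 * 0.97084651 = 0.00834928
S_0' = S_0 - PV(D) = 1.1100 - 0.00834928 = 1.10165072
d1 = (ln(S_0'/K) + (r + sigma^2/2)*T) / (sigma*sqrt(T)) = -0.01292618
d2 = d1 - sigma*sqrt(T) = -0.50282413
exp(-rT) = 0.96899096
N(-d1) = 0.50515666; N(-d2) = 0.69245604
P = K * exp(-rT) * N(-d2) - S_0' * N(-d1) = 1.2900 * 0.96899096 * 0.69245604 - 1.10165072 * 0.50515666 = 0.3091


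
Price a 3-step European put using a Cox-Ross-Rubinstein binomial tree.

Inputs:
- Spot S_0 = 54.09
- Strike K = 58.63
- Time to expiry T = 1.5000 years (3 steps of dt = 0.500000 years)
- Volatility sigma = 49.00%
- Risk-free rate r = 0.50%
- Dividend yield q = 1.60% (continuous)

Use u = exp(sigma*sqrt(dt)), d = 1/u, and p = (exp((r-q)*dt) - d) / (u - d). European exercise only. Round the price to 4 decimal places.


Answer: Price = V(0,0) = 16.8860

Derivation:
dt = T/N = 0.500000
u = exp(sigma*sqrt(dt)) = 1.414084; d = 1/u = 0.707171
p = (exp((r-q)*dt) - d) / (u - d) = 0.406477
Discount per step: exp(-r*dt) = 0.997503
Stock lattice S(k, i) with i counting down-moves:
  k=0: S(0,0) = 54.0900
  k=1: S(1,0) = 76.4878; S(1,1) = 38.2509
  k=2: S(2,0) = 108.1603; S(2,1) = 54.0900; S(2,2) = 27.0499
  k=3: S(3,0) = 152.9477; S(3,1) = 76.4878; S(3,2) = 38.2509; S(3,3) = 19.1289
Terminal payoffs V(N, i) = max(K - S_T, 0):
  V(3,0) = 0.000000; V(3,1) = 0.000000; V(3,2) = 20.379103; V(3,3) = 39.501060
Backward induction: V(k, i) = exp(-r*dt) * [p * V(k+1, i) + (1-p) * V(k+1, i+1)].
  V(2,0) = exp(-r*dt) * [p*0.000000 + (1-p)*0.000000] = 0.000000
  V(2,1) = exp(-r*dt) * [p*0.000000 + (1-p)*20.379103] = 12.065271
  V(2,2) = exp(-r*dt) * [p*20.379103 + (1-p)*39.501060] = 31.649207
  V(1,0) = exp(-r*dt) * [p*0.000000 + (1-p)*12.065271] = 7.143138
  V(1,1) = exp(-r*dt) * [p*12.065271 + (1-p)*31.649207] = 23.629644
  V(0,0) = exp(-r*dt) * [p*7.143138 + (1-p)*23.629644] = 16.885995


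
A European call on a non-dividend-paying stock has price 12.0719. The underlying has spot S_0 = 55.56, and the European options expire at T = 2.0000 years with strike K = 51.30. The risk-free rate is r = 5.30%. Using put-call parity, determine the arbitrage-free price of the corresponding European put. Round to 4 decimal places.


Answer: Put price = 2.6524

Derivation:
Put-call parity: C - P = S_0 * exp(-qT) - K * exp(-rT).
S_0 * exp(-qT) = 55.5600 * 1.00000000 = 55.56000000
K * exp(-rT) = 51.3000 * 0.89942465 = 46.14048445
P = C - S*exp(-qT) + K*exp(-rT)
P = 12.0719 - 55.56000000 + 46.14048445 = 2.6524


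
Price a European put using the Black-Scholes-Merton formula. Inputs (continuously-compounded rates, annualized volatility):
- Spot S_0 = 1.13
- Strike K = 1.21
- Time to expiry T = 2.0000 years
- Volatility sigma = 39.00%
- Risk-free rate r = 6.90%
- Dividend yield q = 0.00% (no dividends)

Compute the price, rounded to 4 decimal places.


d1 = (ln(S/K) + (r - q + 0.5*sigma^2) * T) / (sigma * sqrt(T)) = 0.40195806
d2 = d1 - sigma * sqrt(T) = -0.14958522
exp(-rT) = 0.87109869; exp(-qT) = 1.00000000
P = K * exp(-rT) * N(-d2) - S_0 * exp(-qT) * N(-d1)
N(-d1) = 0.34385744; N(-d2) = 0.55945407
P = 1.2100 * 0.87109869 * 0.55945407 - 1.1300 * 1.00000000 * 0.34385744 = 0.2011

Answer: Price = 0.2011


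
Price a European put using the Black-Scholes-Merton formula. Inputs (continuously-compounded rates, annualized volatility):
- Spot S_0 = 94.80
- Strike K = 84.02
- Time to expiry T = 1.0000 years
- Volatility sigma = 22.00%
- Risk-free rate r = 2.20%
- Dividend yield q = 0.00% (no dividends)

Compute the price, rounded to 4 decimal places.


Answer: Price = 3.0137

Derivation:
d1 = (ln(S/K) + (r - q + 0.5*sigma^2) * T) / (sigma * sqrt(T)) = 0.75870247
d2 = d1 - sigma * sqrt(T) = 0.53870247
exp(-rT) = 0.97824024; exp(-qT) = 1.00000000
P = K * exp(-rT) * N(-d2) - S_0 * exp(-qT) * N(-d1)
N(-d1) = 0.22401528; N(-d2) = 0.29504608
P = 84.0200 * 0.97824024 * 0.29504608 - 94.8000 * 1.00000000 * 0.22401528 = 3.0137


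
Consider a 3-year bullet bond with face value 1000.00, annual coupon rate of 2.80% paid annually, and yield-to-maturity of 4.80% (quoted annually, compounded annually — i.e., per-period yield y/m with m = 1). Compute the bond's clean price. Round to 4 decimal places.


Answer: Price = 945.3303

Derivation:
Coupon per period c = face * coupon_rate / m = 28.000000
Periods per year m = 1; per-period yield y/m = 0.048000
Number of cashflows N = 3
Cashflows (t years, CF_t, discount factor 1/(1+y/m)^(m*t), PV):
  t = 1.0000: CF_t = 28.000000, DF = 0.954198, PV = 26.717557
  t = 2.0000: CF_t = 28.000000, DF = 0.910495, PV = 25.493852
  t = 3.0000: CF_t = 1028.000000, DF = 0.868793, PV = 893.118873
Price P = sum_t PV_t = 945.330282


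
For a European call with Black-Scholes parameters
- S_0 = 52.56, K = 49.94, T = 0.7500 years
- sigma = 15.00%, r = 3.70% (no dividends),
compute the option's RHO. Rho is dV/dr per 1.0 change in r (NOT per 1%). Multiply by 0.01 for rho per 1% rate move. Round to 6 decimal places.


Answer: Rho = 25.726468

Derivation:
d1 = 0.6721942100; d2 = 0.5422903995
phi(d1) = 0.3182681345; exp(-qT) = 1.0000000000; exp(-rT) = 0.9726314943
N(d2) = 0.7061907659
Rho = K*T*exp(-rT)*N(d2) = 49.9400 * 0.7500 * 0.9726314943 * 0.7061907659 = 25.726468


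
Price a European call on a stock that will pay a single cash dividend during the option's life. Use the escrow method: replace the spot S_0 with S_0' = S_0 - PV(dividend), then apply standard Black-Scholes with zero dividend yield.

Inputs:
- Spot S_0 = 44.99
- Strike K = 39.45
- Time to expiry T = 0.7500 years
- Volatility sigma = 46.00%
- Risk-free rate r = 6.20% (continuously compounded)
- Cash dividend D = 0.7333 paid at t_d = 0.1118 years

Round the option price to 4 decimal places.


Answer: Price = 10.2854

Derivation:
PV(D) = D * exp(-r * t_d) = 0.7333 * 0.99309237 = 0.72823463
S_0' = S_0 - PV(D) = 44.9900 - 0.72823463 = 44.26176537
d1 = (ln(S_0'/K) + (r + sigma^2/2)*T) / (sigma*sqrt(T)) = 0.60480496
d2 = d1 - sigma*sqrt(T) = 0.20643328
exp(-rT) = 0.95456456
N(d1) = 0.72734570; N(d2) = 0.58177376
C = S_0' * N(d1) - K * exp(-rT) * N(d2) = 44.26176537 * 0.72734570 - 39.4500 * 0.95456456 * 0.58177376 = 10.2854


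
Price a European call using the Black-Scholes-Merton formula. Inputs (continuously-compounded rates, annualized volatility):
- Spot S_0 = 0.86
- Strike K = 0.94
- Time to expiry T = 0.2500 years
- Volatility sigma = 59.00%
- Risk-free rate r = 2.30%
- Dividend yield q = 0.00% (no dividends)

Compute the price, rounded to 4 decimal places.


d1 = (ln(S/K) + (r - q + 0.5*sigma^2) * T) / (sigma * sqrt(T)) = -0.13452538
d2 = d1 - sigma * sqrt(T) = -0.42952538
exp(-rT) = 0.99426650; exp(-qT) = 1.00000000
C = S_0 * exp(-qT) * N(d1) - K * exp(-rT) * N(d2)
N(d1) = 0.44649357; N(d2) = 0.33377047
C = 0.8600 * 1.00000000 * 0.44649357 - 0.9400 * 0.99426650 * 0.33377047 = 0.0720

Answer: Price = 0.0720


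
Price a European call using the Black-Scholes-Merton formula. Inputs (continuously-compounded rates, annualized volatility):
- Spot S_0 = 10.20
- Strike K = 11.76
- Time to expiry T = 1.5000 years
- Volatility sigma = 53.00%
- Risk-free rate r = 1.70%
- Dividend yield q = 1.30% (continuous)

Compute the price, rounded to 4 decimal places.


d1 = (ln(S/K) + (r - q + 0.5*sigma^2) * T) / (sigma * sqrt(T)) = 0.11455413
d2 = d1 - sigma * sqrt(T) = -0.53456065
exp(-rT) = 0.97482238; exp(-qT) = 0.98068890
C = S_0 * exp(-qT) * N(d1) - K * exp(-rT) * N(d2)
N(d1) = 0.54560073; N(d2) = 0.29647685
C = 10.2000 * 0.98068890 * 0.54560073 - 11.7600 * 0.97482238 * 0.29647685 = 2.0589

Answer: Price = 2.0589


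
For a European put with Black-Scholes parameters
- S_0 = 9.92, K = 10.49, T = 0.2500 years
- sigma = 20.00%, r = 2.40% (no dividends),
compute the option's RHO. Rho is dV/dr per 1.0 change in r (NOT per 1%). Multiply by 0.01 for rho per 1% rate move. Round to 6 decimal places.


d1 = -0.4486950111; d2 = -0.5486950111
phi(d1) = 0.3607384351; exp(-qT) = 1.0000000000; exp(-rT) = 0.9940179641
N(-d2) = 0.7083926148
Rho = -K*T*exp(-rT)*N(-d2) = -10.4900 * 0.2500 * 0.9940179641 * 0.7083926148 = -1.846646

Answer: Rho = -1.846646


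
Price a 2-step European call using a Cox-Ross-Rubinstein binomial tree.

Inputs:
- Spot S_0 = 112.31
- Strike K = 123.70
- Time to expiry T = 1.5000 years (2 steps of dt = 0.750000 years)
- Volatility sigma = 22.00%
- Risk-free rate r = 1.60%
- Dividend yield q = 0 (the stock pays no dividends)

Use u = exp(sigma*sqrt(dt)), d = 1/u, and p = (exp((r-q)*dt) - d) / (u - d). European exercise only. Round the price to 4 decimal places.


Answer: Price = V(0,0) = 9.3087

Derivation:
dt = T/N = 0.750000
u = exp(sigma*sqrt(dt)) = 1.209885; d = 1/u = 0.826525
p = (exp((r-q)*dt) - d) / (u - d) = 0.484003
Discount per step: exp(-r*dt) = 0.988072
Stock lattice S(k, i) with i counting down-moves:
  k=0: S(0,0) = 112.3100
  k=1: S(1,0) = 135.8822; S(1,1) = 92.8270
  k=2: S(2,0) = 164.4019; S(2,1) = 112.3100; S(2,2) = 76.7238
Terminal payoffs V(N, i) = max(S_T - K, 0):
  V(2,0) = 40.701907; V(2,1) = 0.000000; V(2,2) = 0.000000
Backward induction: V(k, i) = exp(-r*dt) * [p * V(k+1, i) + (1-p) * V(k+1, i+1)].
  V(1,0) = exp(-r*dt) * [p*40.701907 + (1-p)*0.000000] = 19.464853
  V(1,1) = exp(-r*dt) * [p*0.000000 + (1-p)*0.000000] = 0.000000
  V(0,0) = exp(-r*dt) * [p*19.464853 + (1-p)*0.000000] = 9.308667


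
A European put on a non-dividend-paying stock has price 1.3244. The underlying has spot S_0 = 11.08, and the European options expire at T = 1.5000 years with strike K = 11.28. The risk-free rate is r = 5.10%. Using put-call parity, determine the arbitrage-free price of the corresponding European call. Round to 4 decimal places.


Answer: Call price = 1.9551

Derivation:
Put-call parity: C - P = S_0 * exp(-qT) - K * exp(-rT).
S_0 * exp(-qT) = 11.0800 * 1.00000000 = 11.08000000
K * exp(-rT) = 11.2800 * 0.92635291 = 10.44926087
C = P + S*exp(-qT) - K*exp(-rT)
C = 1.3244 + 11.08000000 - 10.44926087 = 1.9551


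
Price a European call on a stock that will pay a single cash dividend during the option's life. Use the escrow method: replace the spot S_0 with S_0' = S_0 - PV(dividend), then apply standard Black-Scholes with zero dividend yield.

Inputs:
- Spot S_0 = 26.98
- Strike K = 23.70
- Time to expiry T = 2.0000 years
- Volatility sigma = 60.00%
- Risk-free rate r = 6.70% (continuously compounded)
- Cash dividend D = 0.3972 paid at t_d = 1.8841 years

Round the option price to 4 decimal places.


Answer: Price = 11.0476

Derivation:
PV(D) = D * exp(-r * t_d) = 0.3972 * 0.88140796 = 0.35009524
S_0' = S_0 - PV(D) = 26.9800 - 0.35009524 = 26.62990476
d1 = (ln(S_0'/K) + (r + sigma^2/2)*T) / (sigma*sqrt(T)) = 0.71955160
d2 = d1 - sigma*sqrt(T) = -0.12897654
exp(-rT) = 0.87459006
N(d1) = 0.76409944; N(d2) = 0.44868811
C = S_0' * N(d1) - K * exp(-rT) * N(d2) = 26.62990476 * 0.76409944 - 23.7000 * 0.87459006 * 0.44868811 = 11.0476


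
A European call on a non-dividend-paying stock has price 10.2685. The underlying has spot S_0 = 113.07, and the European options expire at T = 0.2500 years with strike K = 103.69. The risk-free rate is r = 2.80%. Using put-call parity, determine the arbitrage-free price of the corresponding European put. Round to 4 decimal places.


Answer: Put price = 0.1652

Derivation:
Put-call parity: C - P = S_0 * exp(-qT) - K * exp(-rT).
S_0 * exp(-qT) = 113.0700 * 1.00000000 = 113.07000000
K * exp(-rT) = 103.6900 * 0.99302444 = 102.96670449
P = C - S*exp(-qT) + K*exp(-rT)
P = 10.2685 - 113.07000000 + 102.96670449 = 0.1652


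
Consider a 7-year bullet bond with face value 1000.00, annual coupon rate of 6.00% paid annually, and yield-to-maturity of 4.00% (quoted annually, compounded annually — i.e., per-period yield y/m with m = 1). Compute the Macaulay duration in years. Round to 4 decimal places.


Answer: Macaulay duration = 5.9850 years

Derivation:
Coupon per period c = face * coupon_rate / m = 60.000000
Periods per year m = 1; per-period yield y/m = 0.040000
Number of cashflows N = 7
Cashflows (t years, CF_t, discount factor 1/(1+y/m)^(m*t), PV):
  t = 1.0000: CF_t = 60.000000, DF = 0.961538, PV = 57.692308
  t = 2.0000: CF_t = 60.000000, DF = 0.924556, PV = 55.473373
  t = 3.0000: CF_t = 60.000000, DF = 0.888996, PV = 53.339782
  t = 4.0000: CF_t = 60.000000, DF = 0.854804, PV = 51.288251
  t = 5.0000: CF_t = 60.000000, DF = 0.821927, PV = 49.315626
  t = 6.0000: CF_t = 60.000000, DF = 0.790315, PV = 47.418872
  t = 7.0000: CF_t = 1060.000000, DF = 0.759918, PV = 805.512882
Price P = sum_t PV_t = 1120.041093
Macaulay numerator sum_t t * PV_t:
  t * PV_t at t = 1.0000: 57.692308
  t * PV_t at t = 2.0000: 110.946746
  t * PV_t at t = 3.0000: 160.019345
  t * PV_t at t = 4.0000: 205.153006
  t * PV_t at t = 5.0000: 246.578132
  t * PV_t at t = 6.0000: 284.513229
  t * PV_t at t = 7.0000: 5638.590174
Macaulay duration D = (sum_t t * PV_t) / P = 6703.492939 / 1120.041093 = 5.985042


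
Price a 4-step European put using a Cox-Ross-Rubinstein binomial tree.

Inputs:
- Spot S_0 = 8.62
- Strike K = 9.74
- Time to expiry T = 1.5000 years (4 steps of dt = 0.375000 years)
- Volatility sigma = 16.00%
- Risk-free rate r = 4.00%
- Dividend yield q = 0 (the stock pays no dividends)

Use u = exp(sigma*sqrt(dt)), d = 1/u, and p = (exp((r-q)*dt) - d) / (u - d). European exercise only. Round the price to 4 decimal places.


dt = T/N = 0.375000
u = exp(sigma*sqrt(dt)) = 1.102940; d = 1/u = 0.906667
p = (exp((r-q)*dt) - d) / (u - d) = 0.552525
Discount per step: exp(-r*dt) = 0.985112
Stock lattice S(k, i) with i counting down-moves:
  k=0: S(0,0) = 8.6200
  k=1: S(1,0) = 9.5073; S(1,1) = 7.8155
  k=2: S(2,0) = 10.4860; S(2,1) = 8.6200; S(2,2) = 7.0860
  k=3: S(3,0) = 11.5655; S(3,1) = 9.5073; S(3,2) = 7.8155; S(3,3) = 6.4247
  k=4: S(4,0) = 12.7560; S(4,1) = 10.4860; S(4,2) = 8.6200; S(4,3) = 7.0860; S(4,4) = 5.8250
Terminal payoffs V(N, i) = max(K - S_T, 0):
  V(4,0) = 0.000000; V(4,1) = 0.000000; V(4,2) = 1.120000; V(4,3) = 2.653965; V(4,4) = 3.914955
Backward induction: V(k, i) = exp(-r*dt) * [p * V(k+1, i) + (1-p) * V(k+1, i+1)].
  V(3,0) = exp(-r*dt) * [p*0.000000 + (1-p)*0.000000] = 0.000000
  V(3,1) = exp(-r*dt) * [p*0.000000 + (1-p)*1.120000] = 0.493711
  V(3,2) = exp(-r*dt) * [p*1.120000 + (1-p)*2.653965] = 1.779517
  V(3,3) = exp(-r*dt) * [p*2.653965 + (1-p)*3.914955] = 3.170314
  V(2,0) = exp(-r*dt) * [p*0.000000 + (1-p)*0.493711] = 0.217634
  V(2,1) = exp(-r*dt) * [p*0.493711 + (1-p)*1.779517] = 1.053160
  V(2,2) = exp(-r*dt) * [p*1.779517 + (1-p)*3.170314] = 2.366105
  V(1,0) = exp(-r*dt) * [p*0.217634 + (1-p)*1.053160] = 0.582705
  V(1,1) = exp(-r*dt) * [p*1.053160 + (1-p)*2.366105] = 1.616244
  V(0,0) = exp(-r*dt) * [p*0.582705 + (1-p)*1.616244] = 1.029627

Answer: Price = V(0,0) = 1.0296


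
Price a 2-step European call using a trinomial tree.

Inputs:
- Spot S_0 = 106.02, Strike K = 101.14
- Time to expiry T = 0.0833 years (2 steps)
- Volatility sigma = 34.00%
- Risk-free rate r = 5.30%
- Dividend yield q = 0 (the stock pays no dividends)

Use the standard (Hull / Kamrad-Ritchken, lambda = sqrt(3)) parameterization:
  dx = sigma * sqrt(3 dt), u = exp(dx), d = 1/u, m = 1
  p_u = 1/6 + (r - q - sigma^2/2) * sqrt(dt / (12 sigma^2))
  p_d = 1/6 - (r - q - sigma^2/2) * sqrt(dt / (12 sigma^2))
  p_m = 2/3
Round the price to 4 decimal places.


dt = T/N = 0.041650; dx = sigma*sqrt(3*dt) = 0.120184
u = exp(dx) = 1.127704; d = 1/u = 0.886757
p_u = 0.165835, p_m = 0.666667, p_d = 0.167498
Discount per step: exp(-r*dt) = 0.997795
Stock lattice S(k, j) with j the centered position index:
  k=0: S(0,+0) = 106.0200
  k=1: S(1,-1) = 94.0140; S(1,+0) = 106.0200; S(1,+1) = 119.5592
  k=2: S(2,-2) = 83.3676; S(2,-1) = 94.0140; S(2,+0) = 106.0200; S(2,+1) = 119.5592; S(2,+2) = 134.8275
Terminal payoffs V(N, j) = max(S_T - K, 0):
  V(2,-2) = 0.000000; V(2,-1) = 0.000000; V(2,+0) = 4.880000; V(2,+1) = 18.419226; V(2,+2) = 33.687472
Backward induction: V(k, j) = exp(-r*dt) * [p_u * V(k+1, j+1) + p_m * V(k+1, j) + p_d * V(k+1, j-1)]
  V(1,-1) = exp(-r*dt) * [p_u*4.880000 + p_m*0.000000 + p_d*0.000000] = 0.807490
  V(1,+0) = exp(-r*dt) * [p_u*18.419226 + p_m*4.880000 + p_d*0.000000] = 6.293976
  V(1,+1) = exp(-r*dt) * [p_u*33.687472 + p_m*18.419226 + p_d*4.880000] = 18.642239
  V(0,+0) = exp(-r*dt) * [p_u*18.642239 + p_m*6.293976 + p_d*0.807490] = 7.406404

Answer: Price = V(0,0) = 7.4064


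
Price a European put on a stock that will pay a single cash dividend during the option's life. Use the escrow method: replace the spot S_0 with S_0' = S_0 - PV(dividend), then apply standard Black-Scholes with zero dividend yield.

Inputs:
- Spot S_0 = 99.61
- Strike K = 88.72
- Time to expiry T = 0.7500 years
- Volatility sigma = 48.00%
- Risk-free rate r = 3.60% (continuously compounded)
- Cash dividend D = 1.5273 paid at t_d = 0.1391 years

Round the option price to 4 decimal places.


Answer: Price = 10.0141

Derivation:
PV(D) = D * exp(-r * t_d) = 1.5273 * 0.99500492 = 1.51967101
S_0' = S_0 - PV(D) = 99.6100 - 1.51967101 = 98.09032899
d1 = (ln(S_0'/K) + (r + sigma^2/2)*T) / (sigma*sqrt(T)) = 0.51433113
d2 = d1 - sigma*sqrt(T) = 0.09863894
exp(-rT) = 0.97336124
N(-d1) = 0.30351025; N(-d2) = 0.46071248
P = K * exp(-rT) * N(-d2) - S_0' * N(-d1) = 88.7200 * 0.97336124 * 0.46071248 - 98.09032899 * 0.30351025 = 10.0141


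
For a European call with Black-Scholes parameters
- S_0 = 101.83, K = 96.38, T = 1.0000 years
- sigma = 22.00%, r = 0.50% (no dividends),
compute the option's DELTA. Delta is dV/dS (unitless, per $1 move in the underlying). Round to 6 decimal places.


d1 = 0.3827547499; d2 = 0.1627547499
phi(d1) = 0.3707641501; exp(-qT) = 1.0000000000; exp(-rT) = 0.9950124792
N(d1) = 0.6490491923
Delta = exp(-qT) * N(d1) = 1.0000000000 * 0.6490491923 = 0.649049

Answer: Delta = 0.649049


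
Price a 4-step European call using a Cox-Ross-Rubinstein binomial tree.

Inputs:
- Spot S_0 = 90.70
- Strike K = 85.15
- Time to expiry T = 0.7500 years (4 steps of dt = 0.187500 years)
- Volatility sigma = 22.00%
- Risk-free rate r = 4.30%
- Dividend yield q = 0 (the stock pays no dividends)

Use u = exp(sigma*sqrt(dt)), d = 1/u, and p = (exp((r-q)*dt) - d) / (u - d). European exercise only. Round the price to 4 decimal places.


Answer: Price = V(0,0) = 11.7397

Derivation:
dt = T/N = 0.187500
u = exp(sigma*sqrt(dt)) = 1.099948; d = 1/u = 0.909134
p = (exp((r-q)*dt) - d) / (u - d) = 0.518626
Discount per step: exp(-r*dt) = 0.991970
Stock lattice S(k, i) with i counting down-moves:
  k=0: S(0,0) = 90.7000
  k=1: S(1,0) = 99.7653; S(1,1) = 82.4585
  k=2: S(2,0) = 109.7366; S(2,1) = 90.7000; S(2,2) = 74.9658
  k=3: S(3,0) = 120.7045; S(3,1) = 99.7653; S(3,2) = 82.4585; S(3,3) = 68.1539
  k=4: S(4,0) = 132.7687; S(4,1) = 109.7366; S(4,2) = 90.7000; S(4,3) = 74.9658; S(4,4) = 61.9611
Terminal payoffs V(N, i) = max(S_T - K, 0):
  V(4,0) = 47.618702; V(4,1) = 24.586600; V(4,2) = 5.550000; V(4,3) = 0.000000; V(4,4) = 0.000000
Backward induction: V(k, i) = exp(-r*dt) * [p * V(k+1, i) + (1-p) * V(k+1, i+1)].
  V(3,0) = exp(-r*dt) * [p*47.618702 + (1-p)*24.586600] = 36.238302
  V(3,1) = exp(-r*dt) * [p*24.586600 + (1-p)*5.550000] = 15.299034
  V(3,2) = exp(-r*dt) * [p*5.550000 + (1-p)*0.000000] = 2.855262
  V(3,3) = exp(-r*dt) * [p*0.000000 + (1-p)*0.000000] = 0.000000
  V(2,0) = exp(-r*dt) * [p*36.238302 + (1-p)*15.299034] = 25.948633
  V(2,1) = exp(-r*dt) * [p*15.299034 + (1-p)*2.855262] = 9.234178
  V(2,2) = exp(-r*dt) * [p*2.855262 + (1-p)*0.000000] = 1.468923
  V(1,0) = exp(-r*dt) * [p*25.948633 + (1-p)*9.234178] = 17.758973
  V(1,1) = exp(-r*dt) * [p*9.234178 + (1-p)*1.468923] = 5.452054
  V(0,0) = exp(-r*dt) * [p*17.758973 + (1-p)*5.452054] = 11.739712


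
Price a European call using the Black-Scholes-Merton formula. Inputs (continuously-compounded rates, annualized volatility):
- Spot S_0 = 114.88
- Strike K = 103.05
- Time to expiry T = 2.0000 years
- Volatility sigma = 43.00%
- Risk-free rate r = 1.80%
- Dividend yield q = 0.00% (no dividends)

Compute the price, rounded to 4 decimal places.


d1 = (ln(S/K) + (r - q + 0.5*sigma^2) * T) / (sigma * sqrt(T)) = 0.54196248
d2 = d1 - sigma * sqrt(T) = -0.06614935
exp(-rT) = 0.96464029; exp(-qT) = 1.00000000
C = S_0 * exp(-qT) * N(d1) - K * exp(-rT) * N(d2)
N(d1) = 0.70607782; N(d2) = 0.47362946
C = 114.8800 * 1.00000000 * 0.70607782 - 103.0500 * 0.96464029 * 0.47362946 = 34.0325

Answer: Price = 34.0325


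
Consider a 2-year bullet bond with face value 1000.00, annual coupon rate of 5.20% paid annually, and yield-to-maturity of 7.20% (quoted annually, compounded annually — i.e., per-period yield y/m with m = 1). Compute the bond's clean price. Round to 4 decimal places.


Coupon per period c = face * coupon_rate / m = 52.000000
Periods per year m = 1; per-period yield y/m = 0.072000
Number of cashflows N = 2
Cashflows (t years, CF_t, discount factor 1/(1+y/m)^(m*t), PV):
  t = 1.0000: CF_t = 52.000000, DF = 0.932836, PV = 48.507463
  t = 2.0000: CF_t = 1052.000000, DF = 0.870183, PV = 915.432168
Price P = sum_t PV_t = 963.939630

Answer: Price = 963.9396


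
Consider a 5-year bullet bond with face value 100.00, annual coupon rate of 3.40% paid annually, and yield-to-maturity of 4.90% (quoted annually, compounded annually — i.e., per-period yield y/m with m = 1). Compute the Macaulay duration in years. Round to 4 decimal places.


Answer: Macaulay duration = 4.6691 years

Derivation:
Coupon per period c = face * coupon_rate / m = 3.400000
Periods per year m = 1; per-period yield y/m = 0.049000
Number of cashflows N = 5
Cashflows (t years, CF_t, discount factor 1/(1+y/m)^(m*t), PV):
  t = 1.0000: CF_t = 3.400000, DF = 0.953289, PV = 3.241182
  t = 2.0000: CF_t = 3.400000, DF = 0.908760, PV = 3.089783
  t = 3.0000: CF_t = 3.400000, DF = 0.866310, PV = 2.945455
  t = 4.0000: CF_t = 3.400000, DF = 0.825844, PV = 2.807870
  t = 5.0000: CF_t = 103.400000, DF = 0.787268, PV = 81.403504
Price P = sum_t PV_t = 93.487794
Macaulay numerator sum_t t * PV_t:
  t * PV_t at t = 1.0000: 3.241182
  t * PV_t at t = 2.0000: 6.179565
  t * PV_t at t = 3.0000: 8.836366
  t * PV_t at t = 4.0000: 11.231479
  t * PV_t at t = 5.0000: 407.017518
Macaulay duration D = (sum_t t * PV_t) / P = 436.506111 / 93.487794 = 4.669124


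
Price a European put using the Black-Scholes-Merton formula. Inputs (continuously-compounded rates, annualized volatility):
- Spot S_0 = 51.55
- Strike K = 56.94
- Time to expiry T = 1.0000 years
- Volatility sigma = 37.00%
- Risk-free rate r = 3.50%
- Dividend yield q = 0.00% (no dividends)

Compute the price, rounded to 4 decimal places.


d1 = (ln(S/K) + (r - q + 0.5*sigma^2) * T) / (sigma * sqrt(T)) = 0.01082197
d2 = d1 - sigma * sqrt(T) = -0.35917803
exp(-rT) = 0.96560542; exp(-qT) = 1.00000000
P = K * exp(-rT) * N(-d2) - S_0 * exp(-qT) * N(-d1)
N(-d1) = 0.49568274; N(-d2) = 0.64026904
P = 56.9400 * 0.96560542 * 0.64026904 - 51.5500 * 1.00000000 * 0.49568274 = 9.6506

Answer: Price = 9.6506


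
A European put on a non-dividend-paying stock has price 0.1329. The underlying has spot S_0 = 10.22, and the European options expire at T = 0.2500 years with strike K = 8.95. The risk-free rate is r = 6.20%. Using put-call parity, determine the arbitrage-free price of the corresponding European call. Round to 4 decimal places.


Answer: Call price = 1.5406

Derivation:
Put-call parity: C - P = S_0 * exp(-qT) - K * exp(-rT).
S_0 * exp(-qT) = 10.2200 * 1.00000000 = 10.22000000
K * exp(-rT) = 8.9500 * 0.98461951 = 8.81234459
C = P + S*exp(-qT) - K*exp(-rT)
C = 0.1329 + 10.22000000 - 8.81234459 = 1.5406
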